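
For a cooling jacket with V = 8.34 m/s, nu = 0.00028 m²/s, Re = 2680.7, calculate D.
Formula: Re = \frac{V D}{\nu}
Substituting knowns: 2680.7 = 8.34·D/0.00028
Solving for D: D = 2680.7·0.00028/8.34 = 0.09 m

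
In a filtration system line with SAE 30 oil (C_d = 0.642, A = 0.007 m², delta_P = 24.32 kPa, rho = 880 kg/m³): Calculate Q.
Formula: Q = C_d A \sqrt{\frac{2 \Delta P}{\rho}}
Q = 0.642·0.007·√(2·(24.32·1000)/880)·1000 = 33.41 L/s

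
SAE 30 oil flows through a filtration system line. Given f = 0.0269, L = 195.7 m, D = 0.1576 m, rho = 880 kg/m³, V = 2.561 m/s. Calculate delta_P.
Formula: \Delta P = f \frac{L}{D} \frac{\rho V^2}{2}
delta_P = 0.0269·(195.7/0.1576)·0.5·880·2.561²/1000 = 96.4 kPa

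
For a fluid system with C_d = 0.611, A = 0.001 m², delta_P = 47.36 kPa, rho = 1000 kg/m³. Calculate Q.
Formula: Q = C_d A \sqrt{\frac{2 \Delta P}{\rho}}
Q = 0.611·0.001·√(2·(47.36·1000)/1000)·1000 = 5.947 L/s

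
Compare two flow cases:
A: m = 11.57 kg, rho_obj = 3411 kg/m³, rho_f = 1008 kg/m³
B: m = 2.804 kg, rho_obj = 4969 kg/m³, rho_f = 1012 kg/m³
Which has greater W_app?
W_app(A) = 79.96 N, W_app(B) = 21.91 N. Answer: A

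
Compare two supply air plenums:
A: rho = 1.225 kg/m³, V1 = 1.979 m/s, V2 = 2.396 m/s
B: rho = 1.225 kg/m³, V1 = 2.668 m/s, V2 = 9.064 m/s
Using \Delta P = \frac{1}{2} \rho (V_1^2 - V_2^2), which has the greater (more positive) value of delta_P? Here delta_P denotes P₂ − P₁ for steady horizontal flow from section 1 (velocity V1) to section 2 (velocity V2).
delta_P(A) = -0.001117 kPa, delta_P(B) = -0.04596 kPa. Answer: A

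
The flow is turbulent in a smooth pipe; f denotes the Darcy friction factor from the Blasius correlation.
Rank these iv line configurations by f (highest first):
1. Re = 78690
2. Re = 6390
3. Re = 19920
Case 1: f = 0.01887
Case 2: f = 0.03534
Case 3: f = 0.0266
Ranking (highest first): 2, 3, 1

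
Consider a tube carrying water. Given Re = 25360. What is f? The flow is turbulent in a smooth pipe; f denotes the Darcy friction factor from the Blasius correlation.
Formula: f = \frac{0.316}{Re^{0.25}}
f = 0.316/25360^0.25 = 0.02504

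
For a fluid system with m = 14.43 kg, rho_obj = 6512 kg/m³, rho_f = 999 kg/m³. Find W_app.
Formula: W_{app} = mg\left(1 - \frac{\rho_f}{\rho_{obj}}\right)
W_app = 14.43·9.81·(1 − 999/6512) = 119.8 N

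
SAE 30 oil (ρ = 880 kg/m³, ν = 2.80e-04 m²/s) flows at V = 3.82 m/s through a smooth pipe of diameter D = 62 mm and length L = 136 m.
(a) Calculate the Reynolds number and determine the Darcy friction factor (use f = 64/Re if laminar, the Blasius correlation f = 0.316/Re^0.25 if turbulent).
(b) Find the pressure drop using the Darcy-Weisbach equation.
(a) Re = V·D/ν = 3.82·0.062/2.80e-04 = 845.86 → laminar (Re < 2300); f = 64/Re = 64/845.86 = 0.075663
(b) Darcy-Weisbach: ΔP = f·(L/D)·½ρV²/1000 = 0.075663·(136/0.062)·½·880·3.82²/1000 = 1066 kPa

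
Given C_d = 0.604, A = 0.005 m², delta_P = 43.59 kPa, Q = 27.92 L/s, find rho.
Formula: Q = C_d A \sqrt{\frac{2 \Delta P}{\rho}}
Substituting knowns: 27.92 = 0.604·0.005·√(2·(43.59·1000)/rho)·1000
Solving for rho: rho = 2·(43.59·1000)/((27.92/1000)/(0.604·0.005))² = 1020 kg/m³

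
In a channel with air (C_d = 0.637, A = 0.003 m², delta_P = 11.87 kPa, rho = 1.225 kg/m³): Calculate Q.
Formula: Q = C_d A \sqrt{\frac{2 \Delta P}{\rho}}
Q = 0.637·0.003·√(2·(11.87·1000)/1.225)·1000 = 266 L/s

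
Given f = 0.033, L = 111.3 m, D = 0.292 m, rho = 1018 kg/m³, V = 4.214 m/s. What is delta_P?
Formula: \Delta P = f \frac{L}{D} \frac{\rho V^2}{2}
delta_P = 0.033·(111.3/0.292)·0.5·1018·4.214²/1000 = 113.7 kPa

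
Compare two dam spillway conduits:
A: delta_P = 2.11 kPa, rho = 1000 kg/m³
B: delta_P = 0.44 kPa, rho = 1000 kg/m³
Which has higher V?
V(A) = 2.054 m/s, V(B) = 0.9381 m/s. Answer: A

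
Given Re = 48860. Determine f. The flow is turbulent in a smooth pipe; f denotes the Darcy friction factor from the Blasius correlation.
Formula: f = \frac{0.316}{Re^{0.25}}
f = 0.316/48860^0.25 = 0.02125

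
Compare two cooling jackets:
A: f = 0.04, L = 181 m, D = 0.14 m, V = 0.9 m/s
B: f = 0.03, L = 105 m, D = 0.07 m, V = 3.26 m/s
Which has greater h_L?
h_L(A) = 2.135 m, h_L(B) = 24.38 m. Answer: B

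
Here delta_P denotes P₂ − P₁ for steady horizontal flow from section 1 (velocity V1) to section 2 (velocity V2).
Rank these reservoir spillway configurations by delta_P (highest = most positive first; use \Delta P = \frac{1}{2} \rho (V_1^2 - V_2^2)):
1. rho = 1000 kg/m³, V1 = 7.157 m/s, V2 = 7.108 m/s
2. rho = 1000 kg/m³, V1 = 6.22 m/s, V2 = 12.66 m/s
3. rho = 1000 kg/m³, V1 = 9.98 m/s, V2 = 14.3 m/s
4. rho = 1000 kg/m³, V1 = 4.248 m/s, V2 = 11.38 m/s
Case 1: delta_P = 0.3495 kPa
Case 2: delta_P = -60.79 kPa
Case 3: delta_P = -52.44 kPa
Case 4: delta_P = -55.73 kPa
Ranking (highest first): 1, 3, 4, 2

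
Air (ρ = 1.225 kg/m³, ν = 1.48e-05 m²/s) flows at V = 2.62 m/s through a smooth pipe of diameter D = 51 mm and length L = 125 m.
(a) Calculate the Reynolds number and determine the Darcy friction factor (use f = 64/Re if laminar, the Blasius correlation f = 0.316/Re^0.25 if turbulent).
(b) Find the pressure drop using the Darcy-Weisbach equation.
(a) Re = V·D/ν = 2.62·0.051/1.48e-05 = 9028.4 → turbulent (Re > 4000); f = 0.316/Re^0.25 = 0.316/9028.4^0.25 = 0.032418
(b) Darcy-Weisbach: ΔP = f·(L/D)·½ρV²/1000 = 0.032418·(125/0.051)·½·1.225·2.62²/1000 = 0.3341 kPa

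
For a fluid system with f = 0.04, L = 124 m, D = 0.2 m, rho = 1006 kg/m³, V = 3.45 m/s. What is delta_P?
Formula: \Delta P = f \frac{L}{D} \frac{\rho V^2}{2}
delta_P = 0.04·(124/0.2)·0.5·1006·3.45²/1000 = 148.5 kPa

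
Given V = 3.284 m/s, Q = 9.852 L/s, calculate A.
Formula: Q = A V
Substituting knowns: 9.852 = A·3.284·1000
Solving for A: A = (9.852/1000)/3.284 = 0.003 m²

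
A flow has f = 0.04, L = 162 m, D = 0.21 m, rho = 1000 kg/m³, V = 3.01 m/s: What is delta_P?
Formula: \Delta P = f \frac{L}{D} \frac{\rho V^2}{2}
delta_P = 0.04·(162/0.21)·0.5·1000·3.01²/1000 = 139.8 kPa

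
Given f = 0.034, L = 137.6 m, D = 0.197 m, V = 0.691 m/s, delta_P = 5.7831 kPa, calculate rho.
Formula: \Delta P = f \frac{L}{D} \frac{\rho V^2}{2}
Substituting knowns: 5.7831 = 0.034·(137.6/0.197)·0.5·rho·0.691²/1000
Solving for rho: rho = (5.7831·1000)/(0.034·(137.6/0.197)·0.5·0.691²) = 1020 kg/m³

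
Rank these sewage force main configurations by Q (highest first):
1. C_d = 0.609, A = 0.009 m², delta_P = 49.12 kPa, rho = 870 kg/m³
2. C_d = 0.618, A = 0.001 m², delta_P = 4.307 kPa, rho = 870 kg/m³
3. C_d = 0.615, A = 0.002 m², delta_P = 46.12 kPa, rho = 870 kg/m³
Case 1: Q = 58.24 L/s
Case 2: Q = 1.945 L/s
Case 3: Q = 12.66 L/s
Ranking (highest first): 1, 3, 2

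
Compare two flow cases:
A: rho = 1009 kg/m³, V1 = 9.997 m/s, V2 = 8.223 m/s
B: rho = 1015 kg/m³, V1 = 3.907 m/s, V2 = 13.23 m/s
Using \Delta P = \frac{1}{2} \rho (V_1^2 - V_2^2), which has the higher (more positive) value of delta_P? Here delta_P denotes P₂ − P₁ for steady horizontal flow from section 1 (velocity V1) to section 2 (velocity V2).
delta_P(A) = 16.31 kPa, delta_P(B) = -81.08 kPa. Answer: A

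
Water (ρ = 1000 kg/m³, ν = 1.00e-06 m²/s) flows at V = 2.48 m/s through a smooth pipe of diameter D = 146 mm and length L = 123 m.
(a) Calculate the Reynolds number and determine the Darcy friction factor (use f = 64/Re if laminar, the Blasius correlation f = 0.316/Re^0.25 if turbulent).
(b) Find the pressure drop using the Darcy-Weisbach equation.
(a) Re = V·D/ν = 2.48·0.146/1.00e-06 = 362080 → turbulent (Re > 4000); f = 0.316/Re^0.25 = 0.316/362080^0.25 = 0.012882 (Blasius is strictly valid for Re ≲ 1e5; used here as the smooth-pipe estimate the problem specifies)
(b) Darcy-Weisbach: ΔP = f·(L/D)·½ρV²/1000 = 0.012882·(123/0.146)·½·1000·2.48²/1000 = 33.37 kPa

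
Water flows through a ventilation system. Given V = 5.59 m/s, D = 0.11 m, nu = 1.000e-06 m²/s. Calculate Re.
Formula: Re = \frac{V D}{\nu}
Re = 5.59·0.11/1.000e-06 = 614900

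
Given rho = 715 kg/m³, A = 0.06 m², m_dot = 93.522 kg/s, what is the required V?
Formula: \dot{m} = \rho A V
Substituting knowns: 93.522 = 715·0.06·V
Solving for V: V = 93.522/(715·0.06) = 2.18 m/s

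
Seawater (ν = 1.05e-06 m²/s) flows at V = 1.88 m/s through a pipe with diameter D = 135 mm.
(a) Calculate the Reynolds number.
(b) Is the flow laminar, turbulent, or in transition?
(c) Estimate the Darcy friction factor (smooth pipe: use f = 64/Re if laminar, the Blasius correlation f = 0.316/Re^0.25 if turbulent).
(a) Re = V·D/ν = 1.88·0.135/1.05e-06 = 241710
(b) Flow regime: turbulent (Re > 4000)
(c) Friction factor: f = 0.316/Re^0.25 = 0.316/241710^0.25 = 0.01425 (Blasius is strictly valid for Re ≲ 1e5; used here as the smooth-pipe estimate the problem specifies)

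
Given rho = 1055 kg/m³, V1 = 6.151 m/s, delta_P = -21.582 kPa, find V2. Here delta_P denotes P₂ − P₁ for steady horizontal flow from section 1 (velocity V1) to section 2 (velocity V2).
Formula: \Delta P = \frac{1}{2} \rho (V_1^2 - V_2^2)
Substituting knowns: -21.582 = 0.5·1055·(6.151² − V2²)/1000
Solving for V2: V2 = √(6.151² − 2·(-21.582·1000)/1055) = 8.874 m/s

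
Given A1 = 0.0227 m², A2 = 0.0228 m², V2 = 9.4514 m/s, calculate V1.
Formula: V_2 = \frac{A_1 V_1}{A_2}
Substituting knowns: 9.4514 = 0.0227·V1/0.0228
Solving for V1: V1 = 9.4514·0.0228/0.0227 = 9.493 m/s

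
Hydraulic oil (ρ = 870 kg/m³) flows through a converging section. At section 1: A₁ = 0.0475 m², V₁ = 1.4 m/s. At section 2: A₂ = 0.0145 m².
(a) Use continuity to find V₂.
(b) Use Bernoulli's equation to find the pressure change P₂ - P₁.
(a) Continuity: A₁V₁=A₂V₂ -> V₂=A₁V₁/A₂=0.0475*1.4/0.0145=4.59 m/s
(b) Bernoulli: P₂-P₁=0.5*rho*(V₁^2-V₂^2)/1000=0.5*870*(1.4^2-4.59^2)/1000=-8.312 kPa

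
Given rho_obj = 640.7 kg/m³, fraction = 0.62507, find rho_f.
Formula: f_{sub} = \frac{\rho_{obj}}{\rho_f}
Substituting knowns: 0.62507 = 640.7/rho_f
Solving for rho_f: rho_f = 640.7/0.62507 = 1025 kg/m³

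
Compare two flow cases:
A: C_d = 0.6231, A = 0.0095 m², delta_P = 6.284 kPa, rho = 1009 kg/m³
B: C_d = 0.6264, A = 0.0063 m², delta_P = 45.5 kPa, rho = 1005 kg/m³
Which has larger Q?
Q(A) = 20.89 L/s, Q(B) = 37.55 L/s. Answer: B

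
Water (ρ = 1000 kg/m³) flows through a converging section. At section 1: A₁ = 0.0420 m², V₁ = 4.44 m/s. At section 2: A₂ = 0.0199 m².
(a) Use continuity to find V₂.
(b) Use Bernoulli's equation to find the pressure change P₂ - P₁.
(a) Continuity: A₁V₁=A₂V₂ -> V₂=A₁V₁/A₂=0.0420*4.44/0.0199=9.37 m/s
(b) Bernoulli: P₂-P₁=0.5*rho*(V₁^2-V₂^2)/1000=0.5*1000*(4.44^2-9.37^2)/1000=-34.04 kPa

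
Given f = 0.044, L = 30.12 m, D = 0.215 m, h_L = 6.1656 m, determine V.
Formula: h_L = f \frac{L}{D} \frac{V^2}{2g}
Substituting knowns: 6.1656 = 0.044·(30.12/0.215)·V²/(2·9.81)
Solving for V: V = √(6.1656·2·9.81/(0.044·(30.12/0.215))) = 4.43 m/s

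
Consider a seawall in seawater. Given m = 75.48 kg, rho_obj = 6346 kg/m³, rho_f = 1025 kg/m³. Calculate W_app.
Formula: W_{app} = mg\left(1 - \frac{\rho_f}{\rho_{obj}}\right)
W_app = 75.48·9.81·(1 − 1025/6346) = 620.9 N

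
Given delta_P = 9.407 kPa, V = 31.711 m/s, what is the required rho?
Formula: V = \sqrt{\frac{2 \Delta P}{\rho}}
Substituting knowns: 31.711 = √(2·(9.407·1000)/rho)
Solving for rho: rho = 2·(9.407·1000)/31.711² = 18.71 kg/m³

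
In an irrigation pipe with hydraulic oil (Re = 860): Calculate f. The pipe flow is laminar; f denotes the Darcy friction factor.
Formula: f = \frac{64}{Re}
f = 64/860 = 0.07442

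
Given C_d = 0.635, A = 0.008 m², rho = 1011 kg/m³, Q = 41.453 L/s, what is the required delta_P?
Formula: Q = C_d A \sqrt{\frac{2 \Delta P}{\rho}}
Substituting knowns: 41.453 = 0.635·0.008·√(2·(delta_P·1000)/1011)·1000
Solving for delta_P: delta_P = ((41.453/1000)/(0.635·0.008))²·1011/2/1000 = 33.66 kPa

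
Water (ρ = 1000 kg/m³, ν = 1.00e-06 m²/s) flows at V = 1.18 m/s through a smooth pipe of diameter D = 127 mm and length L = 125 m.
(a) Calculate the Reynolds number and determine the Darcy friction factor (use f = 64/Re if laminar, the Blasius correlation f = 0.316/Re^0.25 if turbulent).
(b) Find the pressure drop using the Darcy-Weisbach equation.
(a) Re = V·D/ν = 1.18·0.127/1.00e-06 = 149860 → turbulent (Re > 4000); f = 0.316/Re^0.25 = 0.316/149860^0.25 = 0.016061 (Blasius is strictly valid for Re ≲ 1e5; used here as the smooth-pipe estimate the problem specifies)
(b) Darcy-Weisbach: ΔP = f·(L/D)·½ρV²/1000 = 0.016061·(125/0.127)·½·1000·1.18²/1000 = 11.01 kPa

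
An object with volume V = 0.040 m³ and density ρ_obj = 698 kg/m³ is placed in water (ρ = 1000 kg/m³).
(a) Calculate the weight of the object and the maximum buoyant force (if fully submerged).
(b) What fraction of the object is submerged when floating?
(a) W=rho_obj*g*V=698*9.81*0.040=273.9 N; F_B(max)=rho*g*V=1000*9.81*0.040=392.4 N
(b) Floating fraction=rho_obj/rho=698/1000=0.698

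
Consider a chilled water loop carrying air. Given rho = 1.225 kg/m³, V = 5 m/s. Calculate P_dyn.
Formula: P_{dyn} = \frac{1}{2} \rho V^2
P_dyn = 0.5·1.225·5²/1000 = 0.01531 kPa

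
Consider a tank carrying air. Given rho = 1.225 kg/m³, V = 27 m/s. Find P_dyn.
Formula: P_{dyn} = \frac{1}{2} \rho V^2
P_dyn = 0.5·1.225·27²/1000 = 0.4465 kPa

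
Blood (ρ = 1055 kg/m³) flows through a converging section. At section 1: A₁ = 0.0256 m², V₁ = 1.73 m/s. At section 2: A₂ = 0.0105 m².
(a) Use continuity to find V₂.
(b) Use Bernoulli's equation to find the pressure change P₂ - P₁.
(a) Continuity: A₁V₁=A₂V₂ -> V₂=A₁V₁/A₂=0.0256*1.73/0.0105=4.22 m/s
(b) Bernoulli: P₂-P₁=0.5*rho*(V₁^2-V₂^2)/1000=0.5*1055*(1.73^2-4.22^2)/1000=-7.815 kPa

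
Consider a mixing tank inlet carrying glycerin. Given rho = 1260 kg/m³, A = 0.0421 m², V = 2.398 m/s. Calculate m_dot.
Formula: \dot{m} = \rho A V
m_dot = 1260·0.0421·2.398 = 127.2 kg/s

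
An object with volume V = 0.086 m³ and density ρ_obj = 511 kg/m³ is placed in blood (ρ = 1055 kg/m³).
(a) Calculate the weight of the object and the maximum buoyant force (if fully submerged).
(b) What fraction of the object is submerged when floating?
(a) W=rho_obj*g*V=511*9.81*0.086=431.1 N; F_B(max)=rho*g*V=1055*9.81*0.086=890.1 N
(b) Floating fraction=rho_obj/rho=511/1055=0.484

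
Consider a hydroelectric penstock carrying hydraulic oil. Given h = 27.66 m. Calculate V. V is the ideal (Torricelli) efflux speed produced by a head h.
Formula: V = \sqrt{2 g h}
V = √(2·9.81·27.66) = 23.3 m/s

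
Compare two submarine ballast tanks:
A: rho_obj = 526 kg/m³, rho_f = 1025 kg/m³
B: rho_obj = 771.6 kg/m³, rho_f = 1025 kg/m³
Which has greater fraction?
fraction(A) = 0.5132, fraction(B) = 0.7528. Answer: B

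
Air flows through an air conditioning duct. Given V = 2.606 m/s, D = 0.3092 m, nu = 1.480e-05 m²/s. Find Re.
Formula: Re = \frac{V D}{\nu}
Re = 2.606·0.3092/1.480e-05 = 54444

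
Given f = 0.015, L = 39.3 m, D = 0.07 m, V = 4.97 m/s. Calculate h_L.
Formula: h_L = f \frac{L}{D} \frac{V^2}{2g}
h_L = 0.015·(39.3/0.07)·4.97²/(2·9.81) = 10.6 m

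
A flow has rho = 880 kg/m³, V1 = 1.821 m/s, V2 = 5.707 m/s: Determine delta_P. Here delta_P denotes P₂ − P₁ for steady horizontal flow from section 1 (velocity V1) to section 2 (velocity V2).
Formula: \Delta P = \frac{1}{2} \rho (V_1^2 - V_2^2)
delta_P = 0.5·880·(1.821² − 5.707²)/1000 = -12.87 kPa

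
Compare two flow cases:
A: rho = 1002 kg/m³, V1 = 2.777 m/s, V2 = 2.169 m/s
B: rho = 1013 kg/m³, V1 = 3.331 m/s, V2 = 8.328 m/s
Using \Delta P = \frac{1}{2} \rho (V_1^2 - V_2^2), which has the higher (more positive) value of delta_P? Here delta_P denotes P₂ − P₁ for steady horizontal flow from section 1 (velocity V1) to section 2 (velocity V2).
delta_P(A) = 1.507 kPa, delta_P(B) = -29.51 kPa. Answer: A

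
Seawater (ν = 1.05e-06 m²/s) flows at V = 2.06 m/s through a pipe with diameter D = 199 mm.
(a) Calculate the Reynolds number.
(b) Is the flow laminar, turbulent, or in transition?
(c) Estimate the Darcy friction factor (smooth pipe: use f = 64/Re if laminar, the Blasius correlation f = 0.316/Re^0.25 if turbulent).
(a) Re = V·D/ν = 2.06·0.199/1.05e-06 = 390420
(b) Flow regime: turbulent (Re > 4000)
(c) Friction factor: f = 0.316/Re^0.25 = 0.316/390420^0.25 = 0.01264 (Blasius is strictly valid for Re ≲ 1e5; used here as the smooth-pipe estimate the problem specifies)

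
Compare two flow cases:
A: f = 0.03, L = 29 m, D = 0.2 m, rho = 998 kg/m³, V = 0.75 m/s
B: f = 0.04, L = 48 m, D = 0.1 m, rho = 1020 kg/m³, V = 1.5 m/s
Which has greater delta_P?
delta_P(A) = 1.221 kPa, delta_P(B) = 22.03 kPa. Answer: B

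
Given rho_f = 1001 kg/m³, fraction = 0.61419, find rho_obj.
Formula: f_{sub} = \frac{\rho_{obj}}{\rho_f}
Substituting knowns: 0.61419 = rho_obj/1001
Solving for rho_obj: rho_obj = 0.61419·1001 = 614.8 kg/m³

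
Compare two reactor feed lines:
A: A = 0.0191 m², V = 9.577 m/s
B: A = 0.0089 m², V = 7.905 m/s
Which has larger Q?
Q(A) = 182.9 L/s, Q(B) = 70.35 L/s. Answer: A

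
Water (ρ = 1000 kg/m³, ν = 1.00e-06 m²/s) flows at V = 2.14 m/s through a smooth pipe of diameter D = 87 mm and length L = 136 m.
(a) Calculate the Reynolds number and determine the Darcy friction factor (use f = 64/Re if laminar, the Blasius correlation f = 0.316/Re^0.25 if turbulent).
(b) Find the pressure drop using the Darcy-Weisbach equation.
(a) Re = V·D/ν = 2.14·0.087/1.00e-06 = 186180 → turbulent (Re > 4000); f = 0.316/Re^0.25 = 0.316/186180^0.25 = 0.015213 (Blasius is strictly valid for Re ≲ 1e5; used here as the smooth-pipe estimate the problem specifies)
(b) Darcy-Weisbach: ΔP = f·(L/D)·½ρV²/1000 = 0.015213·(136/0.087)·½·1000·2.14²/1000 = 54.45 kPa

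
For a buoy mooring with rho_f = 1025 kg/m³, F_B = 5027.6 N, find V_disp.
Formula: F_B = \rho_f g V_{disp}
Substituting knowns: 5027.6 = 1025·9.81·V_disp
Solving for V_disp: V_disp = 5027.6/(1025·9.81) = 0.5 m³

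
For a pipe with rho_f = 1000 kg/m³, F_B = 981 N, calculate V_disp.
Formula: F_B = \rho_f g V_{disp}
Substituting knowns: 981 = 1000·9.81·V_disp
Solving for V_disp: V_disp = 981/(1000·9.81) = 0.1 m³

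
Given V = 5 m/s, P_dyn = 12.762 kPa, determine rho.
Formula: P_{dyn} = \frac{1}{2} \rho V^2
Substituting knowns: 12.762 = 0.5·rho·5²/1000
Solving for rho: rho = 2·(12.762·1000)/5² = 1021 kg/m³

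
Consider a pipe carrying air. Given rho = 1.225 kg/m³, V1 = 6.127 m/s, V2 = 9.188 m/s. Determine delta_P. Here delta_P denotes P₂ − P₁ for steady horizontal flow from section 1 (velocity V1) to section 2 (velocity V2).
Formula: \Delta P = \frac{1}{2} \rho (V_1^2 - V_2^2)
delta_P = 0.5·1.225·(6.127² − 9.188²)/1000 = -0.02871 kPa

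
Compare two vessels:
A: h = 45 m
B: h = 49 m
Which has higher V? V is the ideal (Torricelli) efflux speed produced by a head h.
V(A) = 29.71 m/s, V(B) = 31.01 m/s. Answer: B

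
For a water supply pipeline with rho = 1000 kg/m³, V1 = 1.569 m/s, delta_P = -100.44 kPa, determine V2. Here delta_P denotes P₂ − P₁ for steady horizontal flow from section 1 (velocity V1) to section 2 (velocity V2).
Formula: \Delta P = \frac{1}{2} \rho (V_1^2 - V_2^2)
Substituting knowns: -100.44 = 0.5·1000·(1.569² − V2²)/1000
Solving for V2: V2 = √(1.569² − 2·(-100.44·1000)/1000) = 14.26 m/s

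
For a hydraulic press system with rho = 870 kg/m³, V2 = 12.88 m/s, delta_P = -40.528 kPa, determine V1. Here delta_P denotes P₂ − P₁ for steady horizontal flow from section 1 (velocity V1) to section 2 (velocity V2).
Formula: \Delta P = \frac{1}{2} \rho (V_1^2 - V_2^2)
Substituting knowns: -40.528 = 0.5·870·(V1² − 12.88²)/1000
Solving for V1: V1 = √(12.88² + 2·(-40.528·1000)/870) = 8.528 m/s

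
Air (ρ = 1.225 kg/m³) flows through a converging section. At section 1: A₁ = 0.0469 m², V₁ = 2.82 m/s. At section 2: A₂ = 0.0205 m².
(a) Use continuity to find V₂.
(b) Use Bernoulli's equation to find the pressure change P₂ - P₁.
(a) Continuity: A₁V₁=A₂V₂ -> V₂=A₁V₁/A₂=0.0469*2.82/0.0205=6.45 m/s
(b) Bernoulli: P₂-P₁=0.5*rho*(V₁^2-V₂^2)/1000=0.5*1.225*(2.82^2-6.45^2)/1000=-0.02061 kPa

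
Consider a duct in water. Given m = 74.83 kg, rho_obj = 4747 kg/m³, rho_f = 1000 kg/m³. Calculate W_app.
Formula: W_{app} = mg\left(1 - \frac{\rho_f}{\rho_{obj}}\right)
W_app = 74.83·9.81·(1 − 1000/4747) = 579.4 N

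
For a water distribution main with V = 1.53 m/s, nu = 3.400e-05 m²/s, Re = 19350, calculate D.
Formula: Re = \frac{V D}{\nu}
Substituting knowns: 19350 = 1.53·D/3.400e-05
Solving for D: D = 19350·3.400e-05/1.53 = 0.43 m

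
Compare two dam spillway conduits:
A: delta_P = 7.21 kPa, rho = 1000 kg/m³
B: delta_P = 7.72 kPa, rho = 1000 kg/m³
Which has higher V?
V(A) = 3.797 m/s, V(B) = 3.929 m/s. Answer: B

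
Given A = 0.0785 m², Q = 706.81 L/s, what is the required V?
Formula: Q = A V
Substituting knowns: 706.81 = 0.0785·V·1000
Solving for V: V = (706.81/1000)/0.0785 = 9.004 m/s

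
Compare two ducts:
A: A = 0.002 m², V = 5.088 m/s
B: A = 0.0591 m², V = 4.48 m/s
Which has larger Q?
Q(A) = 10.18 L/s, Q(B) = 264.8 L/s. Answer: B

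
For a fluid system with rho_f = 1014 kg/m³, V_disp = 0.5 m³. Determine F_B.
Formula: F_B = \rho_f g V_{disp}
F_B = 1014·9.81·0.5 = 4974 N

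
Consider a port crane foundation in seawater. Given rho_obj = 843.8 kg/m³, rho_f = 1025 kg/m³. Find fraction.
Formula: f_{sub} = \frac{\rho_{obj}}{\rho_f}
fraction = 843.8/1025 = 0.8232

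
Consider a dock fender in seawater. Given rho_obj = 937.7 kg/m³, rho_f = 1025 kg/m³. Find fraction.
Formula: f_{sub} = \frac{\rho_{obj}}{\rho_f}
fraction = 937.7/1025 = 0.9148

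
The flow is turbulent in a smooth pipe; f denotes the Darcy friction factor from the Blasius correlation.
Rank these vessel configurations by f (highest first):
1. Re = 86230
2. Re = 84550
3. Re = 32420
Case 1: f = 0.01844
Case 2: f = 0.01853
Case 3: f = 0.02355
Ranking (highest first): 3, 2, 1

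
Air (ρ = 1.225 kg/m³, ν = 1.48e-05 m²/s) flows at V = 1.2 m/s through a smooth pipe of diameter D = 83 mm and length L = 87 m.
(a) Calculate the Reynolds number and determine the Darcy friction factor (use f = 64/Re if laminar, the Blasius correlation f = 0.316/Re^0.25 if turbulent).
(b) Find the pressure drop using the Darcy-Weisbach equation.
(a) Re = V·D/ν = 1.2·0.083/1.48e-05 = 6729.7 → turbulent (Re > 4000); f = 0.316/Re^0.25 = 0.316/6729.7^0.25 = 0.034889
(b) Darcy-Weisbach: ΔP = f·(L/D)·½ρV²/1000 = 0.034889·(87/0.083)·½·1.225·1.2²/1000 = 0.03226 kPa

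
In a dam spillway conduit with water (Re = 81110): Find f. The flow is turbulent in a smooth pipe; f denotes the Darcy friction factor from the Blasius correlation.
Formula: f = \frac{0.316}{Re^{0.25}}
f = 0.316/81110^0.25 = 0.01872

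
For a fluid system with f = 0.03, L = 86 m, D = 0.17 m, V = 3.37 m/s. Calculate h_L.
Formula: h_L = f \frac{L}{D} \frac{V^2}{2g}
h_L = 0.03·(86/0.17)·3.37²/(2·9.81) = 8.785 m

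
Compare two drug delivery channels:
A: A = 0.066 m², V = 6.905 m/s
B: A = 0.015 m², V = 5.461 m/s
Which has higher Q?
Q(A) = 455.7 L/s, Q(B) = 81.92 L/s. Answer: A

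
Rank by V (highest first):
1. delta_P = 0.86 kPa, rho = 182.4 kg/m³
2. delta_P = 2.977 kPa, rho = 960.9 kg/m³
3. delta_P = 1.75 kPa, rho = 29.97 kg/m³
Case 1: V = 3.071 m/s
Case 2: V = 2.489 m/s
Case 3: V = 10.81 m/s
Ranking (highest first): 3, 1, 2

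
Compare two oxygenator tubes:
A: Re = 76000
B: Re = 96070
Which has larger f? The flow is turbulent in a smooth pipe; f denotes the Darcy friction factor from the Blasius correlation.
f(A) = 0.01903, f(B) = 0.01795. Answer: A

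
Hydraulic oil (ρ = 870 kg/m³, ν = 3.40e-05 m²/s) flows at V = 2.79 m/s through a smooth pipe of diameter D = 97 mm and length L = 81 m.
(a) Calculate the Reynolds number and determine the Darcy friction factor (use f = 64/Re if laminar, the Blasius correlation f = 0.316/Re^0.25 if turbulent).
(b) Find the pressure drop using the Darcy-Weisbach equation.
(a) Re = V·D/ν = 2.79·0.097/3.40e-05 = 7959.7 → turbulent (Re > 4000); f = 0.316/Re^0.25 = 0.316/7959.7^0.25 = 0.033455
(b) Darcy-Weisbach: ΔP = f·(L/D)·½ρV²/1000 = 0.033455·(81/0.097)·½·870·2.79²/1000 = 94.6 kPa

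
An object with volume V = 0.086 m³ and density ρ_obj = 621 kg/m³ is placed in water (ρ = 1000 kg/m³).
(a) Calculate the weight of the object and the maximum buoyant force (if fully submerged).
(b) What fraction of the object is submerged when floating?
(a) W=rho_obj*g*V=621*9.81*0.086=523.9 N; F_B(max)=rho*g*V=1000*9.81*0.086=843.7 N
(b) Floating fraction=rho_obj/rho=621/1000=0.621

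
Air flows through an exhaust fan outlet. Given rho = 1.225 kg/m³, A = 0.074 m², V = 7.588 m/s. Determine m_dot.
Formula: \dot{m} = \rho A V
m_dot = 1.225·0.074·7.588 = 0.6879 kg/s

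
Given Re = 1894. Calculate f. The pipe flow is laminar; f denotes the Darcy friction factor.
Formula: f = \frac{64}{Re}
f = 64/1894 = 0.03379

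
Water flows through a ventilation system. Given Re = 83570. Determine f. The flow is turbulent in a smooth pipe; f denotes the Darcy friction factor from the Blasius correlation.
Formula: f = \frac{0.316}{Re^{0.25}}
f = 0.316/83570^0.25 = 0.01859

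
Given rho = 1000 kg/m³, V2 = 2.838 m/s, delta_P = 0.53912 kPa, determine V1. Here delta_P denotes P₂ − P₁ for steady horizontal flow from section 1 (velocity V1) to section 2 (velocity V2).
Formula: \Delta P = \frac{1}{2} \rho (V_1^2 - V_2^2)
Substituting knowns: 0.53912 = 0.5·1000·(V1² − 2.838²)/1000
Solving for V1: V1 = √(2.838² + 2·(0.53912·1000)/1000) = 3.022 m/s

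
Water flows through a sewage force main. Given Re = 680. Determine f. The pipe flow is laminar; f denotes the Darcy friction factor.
Formula: f = \frac{64}{Re}
f = 64/680 = 0.09412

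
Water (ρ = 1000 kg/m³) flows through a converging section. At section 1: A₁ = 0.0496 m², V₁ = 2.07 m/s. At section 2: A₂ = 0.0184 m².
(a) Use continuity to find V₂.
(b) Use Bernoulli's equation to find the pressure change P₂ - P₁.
(a) Continuity: A₁V₁=A₂V₂ -> V₂=A₁V₁/A₂=0.0496*2.07/0.0184=5.58 m/s
(b) Bernoulli: P₂-P₁=0.5*rho*(V₁^2-V₂^2)/1000=0.5*1000*(2.07^2-5.58^2)/1000=-13.43 kPa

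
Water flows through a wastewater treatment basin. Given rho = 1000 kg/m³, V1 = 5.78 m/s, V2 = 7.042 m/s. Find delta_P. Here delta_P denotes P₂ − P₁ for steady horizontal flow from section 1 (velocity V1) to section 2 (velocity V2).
Formula: \Delta P = \frac{1}{2} \rho (V_1^2 - V_2^2)
delta_P = 0.5·1000·(5.78² − 7.042²)/1000 = -8.091 kPa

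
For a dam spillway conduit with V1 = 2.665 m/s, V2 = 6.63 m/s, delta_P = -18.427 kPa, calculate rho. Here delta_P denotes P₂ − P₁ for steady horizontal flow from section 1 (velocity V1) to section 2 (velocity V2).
Formula: \Delta P = \frac{1}{2} \rho (V_1^2 - V_2^2)
Substituting knowns: -18.427 = 0.5·rho·(2.665² − 6.63²)/1000
Solving for rho: rho = 2·(-18.427·1000)/(2.665² − 6.63²) = 1000 kg/m³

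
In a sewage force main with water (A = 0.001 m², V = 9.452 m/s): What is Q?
Formula: Q = A V
Q = 0.001·9.452·1000 = 9.452 L/s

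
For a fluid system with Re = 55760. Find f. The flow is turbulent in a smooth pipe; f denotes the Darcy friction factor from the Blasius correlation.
Formula: f = \frac{0.316}{Re^{0.25}}
f = 0.316/55760^0.25 = 0.02056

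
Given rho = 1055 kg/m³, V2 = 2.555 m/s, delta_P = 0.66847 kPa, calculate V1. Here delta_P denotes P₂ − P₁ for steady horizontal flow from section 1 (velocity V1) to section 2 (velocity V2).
Formula: \Delta P = \frac{1}{2} \rho (V_1^2 - V_2^2)
Substituting knowns: 0.66847 = 0.5·1055·(V1² − 2.555²)/1000
Solving for V1: V1 = √(2.555² + 2·(0.66847·1000)/1055) = 2.792 m/s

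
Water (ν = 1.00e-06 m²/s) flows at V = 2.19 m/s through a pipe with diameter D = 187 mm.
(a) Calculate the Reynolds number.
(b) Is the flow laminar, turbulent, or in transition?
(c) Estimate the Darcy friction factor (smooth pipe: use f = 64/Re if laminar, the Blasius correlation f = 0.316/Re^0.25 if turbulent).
(a) Re = V·D/ν = 2.19·0.187/1.00e-06 = 409530
(b) Flow regime: turbulent (Re > 4000)
(c) Friction factor: f = 0.316/Re^0.25 = 0.316/409530^0.25 = 0.01249 (Blasius is strictly valid for Re ≲ 1e5; used here as the smooth-pipe estimate the problem specifies)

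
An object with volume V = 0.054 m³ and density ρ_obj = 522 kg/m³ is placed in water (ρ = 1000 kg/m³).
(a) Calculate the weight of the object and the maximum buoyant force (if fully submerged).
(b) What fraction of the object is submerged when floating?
(a) W=rho_obj*g*V=522*9.81*0.054=276.5 N; F_B(max)=rho*g*V=1000*9.81*0.054=529.7 N
(b) Floating fraction=rho_obj/rho=522/1000=0.522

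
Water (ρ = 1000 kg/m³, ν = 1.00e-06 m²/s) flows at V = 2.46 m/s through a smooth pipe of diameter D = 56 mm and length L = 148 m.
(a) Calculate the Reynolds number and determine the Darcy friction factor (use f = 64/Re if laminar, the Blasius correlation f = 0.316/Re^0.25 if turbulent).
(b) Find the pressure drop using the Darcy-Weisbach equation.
(a) Re = V·D/ν = 2.46·0.056/1.00e-06 = 137760 → turbulent (Re > 4000); f = 0.316/Re^0.25 = 0.316/137760^0.25 = 0.016402 (Blasius is strictly valid for Re ≲ 1e5; used here as the smooth-pipe estimate the problem specifies)
(b) Darcy-Weisbach: ΔP = f·(L/D)·½ρV²/1000 = 0.016402·(148/0.056)·½·1000·2.46²/1000 = 131.2 kPa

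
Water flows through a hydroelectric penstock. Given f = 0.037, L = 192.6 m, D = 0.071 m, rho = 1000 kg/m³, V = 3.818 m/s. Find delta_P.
Formula: \Delta P = f \frac{L}{D} \frac{\rho V^2}{2}
delta_P = 0.037·(192.6/0.071)·0.5·1000·3.818²/1000 = 731.5 kPa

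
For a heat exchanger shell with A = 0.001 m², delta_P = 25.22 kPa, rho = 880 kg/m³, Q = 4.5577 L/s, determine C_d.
Formula: Q = C_d A \sqrt{\frac{2 \Delta P}{\rho}}
Substituting knowns: 4.5577 = C_d·0.001·√(2·(25.22·1000)/880)·1000
Solving for C_d: C_d = (4.5577/1000)/(0.001·√(2·(25.22·1000)/880)) = 0.602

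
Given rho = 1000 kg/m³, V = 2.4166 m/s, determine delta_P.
Formula: V = \sqrt{\frac{2 \Delta P}{\rho}}
Substituting knowns: 2.4166 = √(2·(delta_P·1000)/1000)
Solving for delta_P: delta_P = 2.4166²·1000/2/1000 = 2.92 kPa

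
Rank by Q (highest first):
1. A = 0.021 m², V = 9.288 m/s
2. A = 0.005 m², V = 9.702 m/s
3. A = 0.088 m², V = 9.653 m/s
Case 1: Q = 195 L/s
Case 2: Q = 48.51 L/s
Case 3: Q = 849.5 L/s
Ranking (highest first): 3, 1, 2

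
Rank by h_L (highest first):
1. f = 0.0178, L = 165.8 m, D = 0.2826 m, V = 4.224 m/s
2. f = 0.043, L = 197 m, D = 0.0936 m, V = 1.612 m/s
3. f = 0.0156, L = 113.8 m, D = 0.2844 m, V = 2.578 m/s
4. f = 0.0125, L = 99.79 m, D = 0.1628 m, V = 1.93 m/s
Case 1: h_L = 9.497 m
Case 2: h_L = 11.99 m
Case 3: h_L = 2.114 m
Case 4: h_L = 1.455 m
Ranking (highest first): 2, 1, 3, 4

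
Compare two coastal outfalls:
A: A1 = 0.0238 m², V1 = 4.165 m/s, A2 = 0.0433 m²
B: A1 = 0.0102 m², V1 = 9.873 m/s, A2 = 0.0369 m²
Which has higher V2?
V2(A) = 2.289 m/s, V2(B) = 2.729 m/s. Answer: B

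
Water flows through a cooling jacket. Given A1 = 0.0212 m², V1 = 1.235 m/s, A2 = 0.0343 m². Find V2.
Formula: V_2 = \frac{A_1 V_1}{A_2}
V2 = 0.0212·1.235/0.0343 = 0.7633 m/s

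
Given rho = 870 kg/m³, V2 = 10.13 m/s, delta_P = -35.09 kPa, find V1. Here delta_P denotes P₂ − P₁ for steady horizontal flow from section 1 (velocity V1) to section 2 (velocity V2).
Formula: \Delta P = \frac{1}{2} \rho (V_1^2 - V_2^2)
Substituting knowns: -35.09 = 0.5·870·(V1² − 10.13²)/1000
Solving for V1: V1 = √(10.13² + 2·(-35.09·1000)/870) = 4.685 m/s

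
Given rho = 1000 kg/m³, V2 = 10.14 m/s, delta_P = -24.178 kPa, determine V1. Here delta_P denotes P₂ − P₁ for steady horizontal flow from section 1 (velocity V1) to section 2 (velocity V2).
Formula: \Delta P = \frac{1}{2} \rho (V_1^2 - V_2^2)
Substituting knowns: -24.178 = 0.5·1000·(V1² − 10.14²)/1000
Solving for V1: V1 = √(10.14² + 2·(-24.178·1000)/1000) = 7.38 m/s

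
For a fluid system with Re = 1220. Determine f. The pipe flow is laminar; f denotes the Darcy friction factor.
Formula: f = \frac{64}{Re}
f = 64/1220 = 0.05246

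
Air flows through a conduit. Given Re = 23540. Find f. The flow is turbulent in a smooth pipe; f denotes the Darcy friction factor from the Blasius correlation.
Formula: f = \frac{0.316}{Re^{0.25}}
f = 0.316/23540^0.25 = 0.02551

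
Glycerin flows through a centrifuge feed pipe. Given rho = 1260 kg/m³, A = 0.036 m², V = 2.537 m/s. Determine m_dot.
Formula: \dot{m} = \rho A V
m_dot = 1260·0.036·2.537 = 115.1 kg/s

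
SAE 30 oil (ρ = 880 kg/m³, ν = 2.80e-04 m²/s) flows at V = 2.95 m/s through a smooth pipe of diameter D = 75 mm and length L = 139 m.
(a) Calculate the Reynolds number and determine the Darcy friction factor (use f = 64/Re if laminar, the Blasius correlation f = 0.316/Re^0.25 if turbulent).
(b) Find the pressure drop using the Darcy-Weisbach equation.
(a) Re = V·D/ν = 2.95·0.075/2.80e-04 = 790.18 → laminar (Re < 2300); f = 64/Re = 64/790.18 = 0.080994
(b) Darcy-Weisbach: ΔP = f·(L/D)·½ρV²/1000 = 0.080994·(139/0.075)·½·880·2.95²/1000 = 574.8 kPa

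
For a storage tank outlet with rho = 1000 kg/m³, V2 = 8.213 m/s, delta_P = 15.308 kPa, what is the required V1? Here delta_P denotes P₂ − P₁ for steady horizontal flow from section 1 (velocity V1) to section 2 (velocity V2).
Formula: \Delta P = \frac{1}{2} \rho (V_1^2 - V_2^2)
Substituting knowns: 15.308 = 0.5·1000·(V1² − 8.213²)/1000
Solving for V1: V1 = √(8.213² + 2·(15.308·1000)/1000) = 9.903 m/s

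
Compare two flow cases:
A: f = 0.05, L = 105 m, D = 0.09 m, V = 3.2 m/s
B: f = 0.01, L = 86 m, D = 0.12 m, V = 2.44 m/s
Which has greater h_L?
h_L(A) = 30.45 m, h_L(B) = 2.175 m. Answer: A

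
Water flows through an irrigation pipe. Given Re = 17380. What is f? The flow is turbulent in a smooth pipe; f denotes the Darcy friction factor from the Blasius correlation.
Formula: f = \frac{0.316}{Re^{0.25}}
f = 0.316/17380^0.25 = 0.02752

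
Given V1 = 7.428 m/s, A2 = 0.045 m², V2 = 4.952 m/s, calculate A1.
Formula: V_2 = \frac{A_1 V_1}{A_2}
Substituting knowns: 4.952 = A1·7.428/0.045
Solving for A1: A1 = 4.952·0.045/7.428 = 0.03 m²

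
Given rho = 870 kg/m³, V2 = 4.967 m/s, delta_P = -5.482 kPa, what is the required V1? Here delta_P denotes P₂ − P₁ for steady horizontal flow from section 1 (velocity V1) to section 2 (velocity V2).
Formula: \Delta P = \frac{1}{2} \rho (V_1^2 - V_2^2)
Substituting knowns: -5.482 = 0.5·870·(V1² − 4.967²)/1000
Solving for V1: V1 = √(4.967² + 2·(-5.482·1000)/870) = 3.474 m/s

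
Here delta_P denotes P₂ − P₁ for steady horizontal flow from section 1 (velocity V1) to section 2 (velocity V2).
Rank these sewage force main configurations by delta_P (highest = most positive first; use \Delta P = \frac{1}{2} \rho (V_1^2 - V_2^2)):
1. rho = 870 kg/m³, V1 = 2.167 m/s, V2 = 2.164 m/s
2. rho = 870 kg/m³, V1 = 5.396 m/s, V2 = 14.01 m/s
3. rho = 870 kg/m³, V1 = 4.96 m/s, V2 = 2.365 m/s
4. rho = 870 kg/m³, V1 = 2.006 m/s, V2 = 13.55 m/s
Case 1: delta_P = 0.005652 kPa
Case 2: delta_P = -72.72 kPa
Case 3: delta_P = 8.269 kPa
Case 4: delta_P = -78.12 kPa
Ranking (highest first): 3, 1, 2, 4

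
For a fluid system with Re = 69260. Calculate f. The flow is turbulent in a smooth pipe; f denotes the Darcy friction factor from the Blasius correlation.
Formula: f = \frac{0.316}{Re^{0.25}}
f = 0.316/69260^0.25 = 0.01948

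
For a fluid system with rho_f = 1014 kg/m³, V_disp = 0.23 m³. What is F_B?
Formula: F_B = \rho_f g V_{disp}
F_B = 1014·9.81·0.23 = 2288 N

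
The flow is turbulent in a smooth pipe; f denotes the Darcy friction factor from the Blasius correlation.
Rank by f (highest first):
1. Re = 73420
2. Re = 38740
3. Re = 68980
Case 1: f = 0.0192
Case 2: f = 0.02252
Case 3: f = 0.0195
Ranking (highest first): 2, 3, 1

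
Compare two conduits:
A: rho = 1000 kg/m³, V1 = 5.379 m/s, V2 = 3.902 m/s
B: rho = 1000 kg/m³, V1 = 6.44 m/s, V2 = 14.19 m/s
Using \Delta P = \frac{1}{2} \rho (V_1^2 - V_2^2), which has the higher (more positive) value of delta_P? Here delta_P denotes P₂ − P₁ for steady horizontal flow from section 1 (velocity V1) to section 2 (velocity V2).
delta_P(A) = 6.854 kPa, delta_P(B) = -79.94 kPa. Answer: A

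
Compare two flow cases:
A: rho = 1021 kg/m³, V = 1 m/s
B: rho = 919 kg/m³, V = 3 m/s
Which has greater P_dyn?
P_dyn(A) = 0.5105 kPa, P_dyn(B) = 4.136 kPa. Answer: B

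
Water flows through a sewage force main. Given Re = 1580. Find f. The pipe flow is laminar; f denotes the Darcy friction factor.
Formula: f = \frac{64}{Re}
f = 64/1580 = 0.04051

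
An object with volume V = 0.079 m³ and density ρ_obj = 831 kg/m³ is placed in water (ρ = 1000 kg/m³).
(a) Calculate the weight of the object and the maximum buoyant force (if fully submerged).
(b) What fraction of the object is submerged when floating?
(a) W=rho_obj*g*V=831*9.81*0.079=644.0 N; F_B(max)=rho*g*V=1000*9.81*0.079=775.0 N
(b) Floating fraction=rho_obj/rho=831/1000=0.831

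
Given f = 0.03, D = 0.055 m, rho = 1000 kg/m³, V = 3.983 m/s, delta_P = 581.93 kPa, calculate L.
Formula: \Delta P = f \frac{L}{D} \frac{\rho V^2}{2}
Substituting knowns: 581.93 = 0.03·(L/0.055)·0.5·1000·3.983²/1000
Solving for L: L = (581.93·1000)·0.055/(0.03·0.5·1000·3.983²) = 134.5 m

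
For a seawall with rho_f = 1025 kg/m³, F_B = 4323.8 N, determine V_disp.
Formula: F_B = \rho_f g V_{disp}
Substituting knowns: 4323.8 = 1025·9.81·V_disp
Solving for V_disp: V_disp = 4323.8/(1025·9.81) = 0.43 m³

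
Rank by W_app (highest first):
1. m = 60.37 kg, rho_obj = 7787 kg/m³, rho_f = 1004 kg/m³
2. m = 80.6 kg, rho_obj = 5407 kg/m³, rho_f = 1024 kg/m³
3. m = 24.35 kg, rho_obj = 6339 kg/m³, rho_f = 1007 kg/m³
Case 1: W_app = 515.9 N
Case 2: W_app = 640.9 N
Case 3: W_app = 200.9 N
Ranking (highest first): 2, 1, 3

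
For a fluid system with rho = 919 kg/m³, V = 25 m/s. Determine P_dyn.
Formula: P_{dyn} = \frac{1}{2} \rho V^2
P_dyn = 0.5·919·25²/1000 = 287.2 kPa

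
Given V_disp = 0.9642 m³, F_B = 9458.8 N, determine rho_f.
Formula: F_B = \rho_f g V_{disp}
Substituting knowns: 9458.8 = rho_f·9.81·0.9642
Solving for rho_f: rho_f = 9458.8/(9.81·0.9642) = 1000 kg/m³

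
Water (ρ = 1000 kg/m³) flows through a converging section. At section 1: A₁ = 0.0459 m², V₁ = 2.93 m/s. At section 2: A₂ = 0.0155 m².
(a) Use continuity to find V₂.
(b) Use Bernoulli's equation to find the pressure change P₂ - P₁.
(a) Continuity: A₁V₁=A₂V₂ -> V₂=A₁V₁/A₂=0.0459*2.93/0.0155=8.68 m/s
(b) Bernoulli: P₂-P₁=0.5*rho*(V₁^2-V₂^2)/1000=0.5*1000*(2.93^2-8.68^2)/1000=-33.38 kPa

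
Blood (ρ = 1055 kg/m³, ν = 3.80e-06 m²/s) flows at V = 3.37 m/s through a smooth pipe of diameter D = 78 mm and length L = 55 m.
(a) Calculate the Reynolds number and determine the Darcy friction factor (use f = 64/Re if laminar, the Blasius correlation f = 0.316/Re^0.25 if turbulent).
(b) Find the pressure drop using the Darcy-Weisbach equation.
(a) Re = V·D/ν = 3.37·0.078/3.80e-06 = 69174 → turbulent (Re > 4000); f = 0.316/Re^0.25 = 0.316/69174^0.25 = 0.019485
(b) Darcy-Weisbach: ΔP = f·(L/D)·½ρV²/1000 = 0.019485·(55/0.078)·½·1055·3.37²/1000 = 82.31 kPa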